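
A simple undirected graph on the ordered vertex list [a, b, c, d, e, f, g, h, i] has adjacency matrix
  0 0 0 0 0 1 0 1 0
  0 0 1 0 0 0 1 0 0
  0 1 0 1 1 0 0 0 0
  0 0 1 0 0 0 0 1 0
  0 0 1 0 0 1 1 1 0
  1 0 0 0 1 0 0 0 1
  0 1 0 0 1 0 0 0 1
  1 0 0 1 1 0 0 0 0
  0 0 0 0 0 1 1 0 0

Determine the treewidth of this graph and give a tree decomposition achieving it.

Treewidth 3.
Bags: B1 = {b, c, d, h}  B2 = {b, c, e, h}  B3 = {b, e, g, h}  B4 = {a, e, g, h}  B5 = {a, e, f, g}  B6 = {a, f, g, i}
Tree: B1–B2, B2–B3, B3–B4, B4–B5, B5–B6

The largest bag has 4 vertices, giving width 3; this decomposition certifies tw(G) ≤ 3. For the lower bound: the 4 vertex sets {b,c,d}, {h}, {e}, {a,f,g,i} are disjoint, each induces a connected subgraph, and every pair is joined by at least one edge of G. Contracting each set to a single vertex therefore yields K_{4} as a minor, and since treewidth is minor-monotone, tw(G) ≥ tw(K_{4}) = 3. The upper and lower bounds meet at 3, so that is the treewidth.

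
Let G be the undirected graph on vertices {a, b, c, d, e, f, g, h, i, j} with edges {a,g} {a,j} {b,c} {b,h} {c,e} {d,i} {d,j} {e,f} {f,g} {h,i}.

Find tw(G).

A width-2 tree decomposition is:
Bags: B1 = {b, c, h}  B2 = {c, h, i}  B3 = {c, d, i}  B4 = {c, d, j}  B5 = {a, c, j}  B6 = {a, c, g}  B7 = {c, f, g}  B8 = {c, e, f}
Tree: B1–B2, B2–B3, B3–B4, B4–B5, B5–B6, B6–B7, B7–B8
Every bag has size at most 3, so the width is 3 − 1 = 2 and tw(G) ≤ 2. For the lower bound, G contains the cycle c–b–h–i–d–j–a–g–f–e–c, so G is not a forest; only forests have treewidth ≤ 1, hence tw(G) ≥ 2. The upper and lower bounds meet at 2, so that is the treewidth.

2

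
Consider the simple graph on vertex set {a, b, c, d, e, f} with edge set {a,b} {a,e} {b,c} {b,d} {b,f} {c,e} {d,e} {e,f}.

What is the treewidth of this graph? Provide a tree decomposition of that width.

Treewidth 2.
Bags: B1 = {b, d, e}  B2 = {a, b, e}  B3 = {b, c, e}  B4 = {b, e, f}
Tree: B1–B2, B2–B3, B3–B4

The largest bag has 3 vertices, giving width 2; this decomposition certifies tw(G) ≤ 2. Since e–d–b–a–e is a cycle in G, G is not acyclic. Forests are exactly the graphs of treewidth ≤ 1, so tw(G) ≥ 2. Hence tw(G) = 2 exactly.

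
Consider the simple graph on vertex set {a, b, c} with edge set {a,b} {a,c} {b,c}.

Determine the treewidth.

2

A width-2 tree decomposition is:
Bags: B1 = {a, b, c}
Tree: (single bag)
With just one bag of size 3, the width is 3 − 1 = 2, so tw(G) ≤ 2. For the lower bound, the 3 vertices {a, b, c} are pairwise adjacent, and any tree decomposition puts a clique entirely inside one bag — forcing width ≥ 2. Combining the bounds, tw(G) = 2.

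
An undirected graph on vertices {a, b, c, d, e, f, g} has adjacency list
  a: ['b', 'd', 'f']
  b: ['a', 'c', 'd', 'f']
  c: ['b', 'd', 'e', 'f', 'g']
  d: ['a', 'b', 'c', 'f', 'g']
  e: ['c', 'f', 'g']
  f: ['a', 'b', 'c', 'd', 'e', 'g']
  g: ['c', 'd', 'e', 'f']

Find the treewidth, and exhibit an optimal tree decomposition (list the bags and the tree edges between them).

Treewidth 3.
One such decomposition:
Bags: B1 = {b, c, d, f}  B2 = {a, b, d, f}  B3 = {c, d, f, g}  B4 = {c, e, f, g}
Tree: B1–B2, B1–B3, B3–B4

Each bag holds 4 vertices, so the decomposition has width 3, which upper-bounds the treewidth. For the lower bound, the 4 vertices {c, d, f, g} are pairwise adjacent, and any tree decomposition puts a clique entirely inside one bag — forcing width ≥ 3. Hence tw(G) = 3 exactly.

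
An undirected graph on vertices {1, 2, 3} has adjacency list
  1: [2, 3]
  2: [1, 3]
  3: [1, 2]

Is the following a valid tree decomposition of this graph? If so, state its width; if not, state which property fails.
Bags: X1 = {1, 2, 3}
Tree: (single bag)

Every vertex of G appears in some bag (union = {1, 2, 3}); every edge is covered by a bag; and for each vertex v the set of bags containing v is connected in the bag tree. The decomposition is therefore valid. The largest bag has 3 vertices, so the width is 2.

Yes; width 2.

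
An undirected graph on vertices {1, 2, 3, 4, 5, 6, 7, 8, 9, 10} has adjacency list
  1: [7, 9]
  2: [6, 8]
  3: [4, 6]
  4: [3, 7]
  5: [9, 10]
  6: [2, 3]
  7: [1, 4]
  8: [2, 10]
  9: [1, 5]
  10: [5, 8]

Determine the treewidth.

2

A width-2 tree decomposition is:
Bags: B1 = {5, 8, 10}  B2 = {5, 8, 9}  B3 = {1, 8, 9}  B4 = {1, 7, 8}  B5 = {4, 7, 8}  B6 = {3, 4, 8}  B7 = {3, 6, 8}  B8 = {2, 6, 8}
Tree: B1–B2, B2–B3, B3–B4, B4–B5, B5–B6, B6–B7, B7–B8
Every bag has size at most 3, so the width is 3 − 1 = 2 and tw(G) ≤ 2. Since 8–10–5–9–1–7–4–3–6–2–8 is a cycle in G, G is not acyclic. Forests are exactly the graphs of treewidth ≤ 1, so tw(G) ≥ 2. The upper and lower bounds meet at 2, so that is the treewidth.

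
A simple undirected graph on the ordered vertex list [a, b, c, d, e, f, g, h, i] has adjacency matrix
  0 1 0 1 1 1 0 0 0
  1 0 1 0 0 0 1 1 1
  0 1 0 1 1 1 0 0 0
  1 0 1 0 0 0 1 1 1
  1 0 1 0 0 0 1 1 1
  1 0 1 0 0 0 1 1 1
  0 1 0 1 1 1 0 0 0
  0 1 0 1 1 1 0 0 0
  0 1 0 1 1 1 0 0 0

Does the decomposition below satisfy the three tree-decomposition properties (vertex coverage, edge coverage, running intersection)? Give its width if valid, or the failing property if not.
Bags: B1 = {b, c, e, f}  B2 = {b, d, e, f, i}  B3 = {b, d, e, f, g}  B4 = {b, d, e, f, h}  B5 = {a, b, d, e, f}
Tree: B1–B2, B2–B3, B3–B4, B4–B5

No — edge (d,c) lies in no bag.

A tree decomposition must satisfy three properties: every vertex lies in some bag; for every edge, both endpoints lie together in some bag; and for every vertex, the bags containing it form a connected subtree. Here edge (d,c) lies in no bag, so the decomposition is invalid.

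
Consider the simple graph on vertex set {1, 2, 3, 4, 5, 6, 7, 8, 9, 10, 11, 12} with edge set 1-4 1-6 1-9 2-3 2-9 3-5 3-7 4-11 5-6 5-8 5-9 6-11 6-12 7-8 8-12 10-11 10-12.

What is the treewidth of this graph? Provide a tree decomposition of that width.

Treewidth 3.
One such decomposition:
Bags: B1 = {2, 3, 7, 8}  B2 = {2, 3, 5, 8}  B3 = {2, 5, 8, 9}  B4 = {5, 8, 9, 12}  B5 = {5, 6, 9, 12}  B6 = {1, 6, 9, 12}  B7 = {1, 6, 10, 12}  B8 = {1, 6, 10, 11}  B9 = {1, 4, 10, 11}
Tree: B1–B2, B2–B3, B3–B4, B4–B5, B5–B6, B6–B7, B7–B8, B8–B9

Each bag holds 4 vertices, so the decomposition has width 3, which upper-bounds the treewidth. For the lower bound: the 4 vertex sets {2,3,7}, {8}, {5}, {1,6,9,12} are disjoint, each induces a connected subgraph, and every pair is joined by at least one edge of G. Contracting each set to a single vertex therefore yields K_{4} as a minor, and since treewidth is minor-monotone, tw(G) ≥ tw(K_{4}) = 3. Therefore the treewidth is 3.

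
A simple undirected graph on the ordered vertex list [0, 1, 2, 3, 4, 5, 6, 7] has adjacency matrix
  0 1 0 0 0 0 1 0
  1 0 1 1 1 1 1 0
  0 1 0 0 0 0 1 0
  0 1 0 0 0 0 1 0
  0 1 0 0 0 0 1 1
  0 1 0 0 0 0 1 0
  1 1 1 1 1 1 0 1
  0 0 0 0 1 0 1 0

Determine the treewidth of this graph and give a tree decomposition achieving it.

Each bag holds 3 vertices, so the decomposition has width 2, which upper-bounds the treewidth. On the other hand G contains the 3-clique {0, 1, 6}. A clique must lie in a single bag of any decomposition, so no decomposition can have width below 2. Hence tw(G) = 2 exactly.

Treewidth 2.
One optimal decomposition is:
Bags: B1 = {1, 4, 6}  B2 = {4, 6, 7}  B3 = {1, 5, 6}  B4 = {0, 1, 6}  B5 = {1, 2, 6}  B6 = {1, 3, 6}
Tree: B1–B2, B1–B3, B3–B4, B4–B5, B1–B6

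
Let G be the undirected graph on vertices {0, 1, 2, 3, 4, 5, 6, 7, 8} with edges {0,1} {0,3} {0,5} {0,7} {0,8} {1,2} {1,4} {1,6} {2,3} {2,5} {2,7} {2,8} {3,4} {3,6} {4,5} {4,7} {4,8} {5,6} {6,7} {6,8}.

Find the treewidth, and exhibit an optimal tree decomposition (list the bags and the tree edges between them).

Every bag has size at most 5, so the width is 5 − 1 = 4 and tw(G) ≤ 4. For the lower bound: the 5 vertex sets {2,8}, {1,6}, {4,5}, {0}, {7} are disjoint, each induces a connected subgraph, and every pair is joined by at least one edge of G. Contracting each set to a single vertex therefore yields K_{5} as a minor, and since treewidth is minor-monotone, tw(G) ≥ tw(K_{5}) = 4. Therefore the treewidth is 4.

Treewidth 4.
One such decomposition:
Bags: B1 = {0, 2, 4, 6, 8}  B2 = {0, 1, 2, 4, 6}  B3 = {0, 2, 4, 5, 6}  B4 = {0, 2, 4, 6, 7}  B5 = {0, 2, 3, 4, 6}
Tree: B1–B2, B2–B3, B3–B4, B4–B5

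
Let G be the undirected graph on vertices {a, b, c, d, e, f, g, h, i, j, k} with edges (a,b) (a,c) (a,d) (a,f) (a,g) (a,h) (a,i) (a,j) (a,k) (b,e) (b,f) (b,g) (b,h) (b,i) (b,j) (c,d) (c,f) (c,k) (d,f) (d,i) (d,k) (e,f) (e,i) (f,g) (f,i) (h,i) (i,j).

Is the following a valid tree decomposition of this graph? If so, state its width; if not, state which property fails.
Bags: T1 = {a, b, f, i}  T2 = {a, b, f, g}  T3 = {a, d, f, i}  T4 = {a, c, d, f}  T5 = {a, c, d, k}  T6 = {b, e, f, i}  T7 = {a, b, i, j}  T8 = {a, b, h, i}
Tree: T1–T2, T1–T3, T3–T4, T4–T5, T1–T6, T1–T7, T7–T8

Yes; width 3.

Vertex coverage: the bags together contain {a, b, c, d, e, f, g, h, i, j, k}, the full vertex set. Edge coverage: each edge of G has both endpoints in at least one bag. Running intersection: for every vertex, the bags containing it form a connected subtree. All three properties hold, so this is a valid tree decomposition of width max|bag| − 1 = 3, and hence tw(G) ≤ 3.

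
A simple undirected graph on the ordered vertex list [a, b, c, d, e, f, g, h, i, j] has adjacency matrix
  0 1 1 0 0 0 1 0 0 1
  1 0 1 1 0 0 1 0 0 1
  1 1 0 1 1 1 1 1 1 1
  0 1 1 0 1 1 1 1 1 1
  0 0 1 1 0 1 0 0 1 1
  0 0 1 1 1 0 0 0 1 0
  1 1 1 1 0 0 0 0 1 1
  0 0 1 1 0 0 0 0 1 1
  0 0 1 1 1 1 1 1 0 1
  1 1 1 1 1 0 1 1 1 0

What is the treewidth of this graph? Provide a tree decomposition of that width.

Treewidth 4.
One such decomposition:
Bags: B1 = {c, d, g, i, j}  B2 = {c, d, e, i, j}  B3 = {c, d, e, f, i}  B4 = {b, c, d, g, j}  B5 = {c, d, h, i, j}  B6 = {a, b, c, g, j}
Tree: B1–B2, B2–B3, B1–B4, B1–B5, B4–B6

The largest bag has 5 vertices, giving width 4; this decomposition certifies tw(G) ≤ 4. On the other hand G contains the 5-clique {b, c, d, g, j}. A clique must lie in a single bag of any decomposition, so no decomposition can have width below 4. The upper and lower bounds meet at 4, so that is the treewidth.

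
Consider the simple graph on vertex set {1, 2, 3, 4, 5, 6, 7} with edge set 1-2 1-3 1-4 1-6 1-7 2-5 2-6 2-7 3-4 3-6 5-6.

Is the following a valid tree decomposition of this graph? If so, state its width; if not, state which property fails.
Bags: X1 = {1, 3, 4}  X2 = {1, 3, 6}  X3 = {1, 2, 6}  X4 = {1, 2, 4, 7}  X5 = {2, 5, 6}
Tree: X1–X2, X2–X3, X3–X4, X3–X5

No — bags containing vertex 4 are not connected in the tree.

A tree decomposition must satisfy three properties: every vertex lies in some bag; for every edge, both endpoints lie together in some bag; and for every vertex, the bags containing it form a connected subtree. Here bags containing vertex 4 are not connected in the tree, so the decomposition is invalid.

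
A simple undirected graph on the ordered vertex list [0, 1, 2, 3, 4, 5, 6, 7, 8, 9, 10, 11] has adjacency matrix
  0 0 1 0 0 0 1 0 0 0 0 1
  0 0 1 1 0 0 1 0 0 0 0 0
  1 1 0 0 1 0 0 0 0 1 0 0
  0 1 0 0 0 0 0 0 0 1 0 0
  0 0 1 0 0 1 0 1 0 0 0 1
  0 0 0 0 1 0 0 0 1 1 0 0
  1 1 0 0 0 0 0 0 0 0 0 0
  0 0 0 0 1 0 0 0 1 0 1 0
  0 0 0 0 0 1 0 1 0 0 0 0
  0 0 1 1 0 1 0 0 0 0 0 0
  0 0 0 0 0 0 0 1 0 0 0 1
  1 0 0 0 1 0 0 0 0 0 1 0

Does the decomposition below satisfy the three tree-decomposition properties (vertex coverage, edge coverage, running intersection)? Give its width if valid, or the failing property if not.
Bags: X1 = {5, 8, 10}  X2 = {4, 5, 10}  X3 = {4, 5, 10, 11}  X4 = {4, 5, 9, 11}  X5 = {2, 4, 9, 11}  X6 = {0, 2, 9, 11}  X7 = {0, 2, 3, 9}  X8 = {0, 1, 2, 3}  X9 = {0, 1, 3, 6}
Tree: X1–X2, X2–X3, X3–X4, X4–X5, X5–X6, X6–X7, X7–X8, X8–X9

No — vertex 7 appears in no bag.

A tree decomposition must satisfy three properties: every vertex lies in some bag; for every edge, both endpoints lie together in some bag; and for every vertex, the bags containing it form a connected subtree. Here vertex 7 appears in no bag, so the decomposition is invalid.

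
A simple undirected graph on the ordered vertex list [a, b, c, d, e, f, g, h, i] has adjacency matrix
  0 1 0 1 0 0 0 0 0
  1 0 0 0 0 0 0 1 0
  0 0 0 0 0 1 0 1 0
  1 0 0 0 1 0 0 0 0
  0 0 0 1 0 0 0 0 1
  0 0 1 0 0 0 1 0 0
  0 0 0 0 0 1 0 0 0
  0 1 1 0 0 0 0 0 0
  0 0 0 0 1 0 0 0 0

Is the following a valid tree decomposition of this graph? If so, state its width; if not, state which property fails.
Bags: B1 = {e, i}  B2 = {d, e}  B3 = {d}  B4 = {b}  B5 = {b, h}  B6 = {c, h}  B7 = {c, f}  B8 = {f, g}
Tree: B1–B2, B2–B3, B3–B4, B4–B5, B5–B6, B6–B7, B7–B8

No — vertex a appears in no bag.

A tree decomposition must satisfy three properties: every vertex lies in some bag; for every edge, both endpoints lie together in some bag; and for every vertex, the bags containing it form a connected subtree. Here vertex a appears in no bag, so the decomposition is invalid.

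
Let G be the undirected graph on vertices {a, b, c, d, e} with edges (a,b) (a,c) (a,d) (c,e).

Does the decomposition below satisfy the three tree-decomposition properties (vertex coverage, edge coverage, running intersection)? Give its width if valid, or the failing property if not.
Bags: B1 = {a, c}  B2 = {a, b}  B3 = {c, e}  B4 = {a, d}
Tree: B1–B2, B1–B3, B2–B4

Vertex coverage: the bags together contain {a, b, c, d, e}, the full vertex set. Edge coverage: each edge of G has both endpoints in at least one bag. Running intersection: for every vertex, the bags containing it form a connected subtree. All three properties hold, so this is a valid tree decomposition of width max|bag| − 1 = 1, and hence tw(G) ≤ 1.

Yes; width 1.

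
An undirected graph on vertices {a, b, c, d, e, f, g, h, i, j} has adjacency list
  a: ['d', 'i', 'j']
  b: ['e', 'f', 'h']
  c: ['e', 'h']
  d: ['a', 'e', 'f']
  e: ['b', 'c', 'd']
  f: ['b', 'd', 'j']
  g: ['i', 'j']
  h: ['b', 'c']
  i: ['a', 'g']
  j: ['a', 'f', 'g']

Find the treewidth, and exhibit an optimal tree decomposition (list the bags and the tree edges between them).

Treewidth 2.
Bags: B1 = {a, g, i}  B2 = {a, g, j}  B3 = {a, d, j}  B4 = {d, f, j}  B5 = {d, e, f}  B6 = {b, e, f}  B7 = {b, c, e}  B8 = {b, c, h}
Tree: B1–B2, B2–B3, B3–B4, B4–B5, B5–B6, B6–B7, B7–B8

Every bag has size at most 3, so the width is 3 − 1 = 2 and tw(G) ≤ 2. For the lower bound, G contains the cycle i–g–j–a–i, so G is not a forest; only forests have treewidth ≤ 1, hence tw(G) ≥ 2. Combining the bounds, tw(G) = 2.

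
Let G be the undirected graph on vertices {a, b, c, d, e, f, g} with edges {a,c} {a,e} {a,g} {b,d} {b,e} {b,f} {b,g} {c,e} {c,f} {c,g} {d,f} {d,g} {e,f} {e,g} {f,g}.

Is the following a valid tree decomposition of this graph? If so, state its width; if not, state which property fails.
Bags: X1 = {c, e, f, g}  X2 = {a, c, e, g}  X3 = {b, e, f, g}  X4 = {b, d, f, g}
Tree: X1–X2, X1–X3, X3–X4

Checking the three conditions: (i) the bags cover all of {a, b, c, d, e, f, g}; (ii) for each edge, some bag contains both endpoints; (iii) the bags containing any fixed vertex form a subtree. All hold, so the decomposition is valid with width 4 − 1 = 3.

Yes; width 3.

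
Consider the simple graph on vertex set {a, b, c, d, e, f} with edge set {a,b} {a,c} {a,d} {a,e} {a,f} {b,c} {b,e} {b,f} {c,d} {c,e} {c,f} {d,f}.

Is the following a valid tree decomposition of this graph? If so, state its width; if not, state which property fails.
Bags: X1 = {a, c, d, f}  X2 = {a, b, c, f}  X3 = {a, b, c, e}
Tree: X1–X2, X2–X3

Yes; width 3.

Checking the three conditions: (i) the bags cover all of {a, b, c, d, e, f}; (ii) for each edge, some bag contains both endpoints; (iii) the bags containing any fixed vertex form a subtree. All hold, so the decomposition is valid with width 4 − 1 = 3.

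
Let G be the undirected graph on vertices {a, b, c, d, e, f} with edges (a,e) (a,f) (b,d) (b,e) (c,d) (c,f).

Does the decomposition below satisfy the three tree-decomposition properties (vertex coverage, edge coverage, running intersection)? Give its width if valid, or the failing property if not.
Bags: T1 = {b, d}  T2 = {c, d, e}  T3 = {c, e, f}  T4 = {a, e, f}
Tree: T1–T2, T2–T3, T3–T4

No — edge (e,b) lies in no bag.

A tree decomposition must satisfy three properties: every vertex lies in some bag; for every edge, both endpoints lie together in some bag; and for every vertex, the bags containing it form a connected subtree. Here edge (e,b) lies in no bag, so the decomposition is invalid.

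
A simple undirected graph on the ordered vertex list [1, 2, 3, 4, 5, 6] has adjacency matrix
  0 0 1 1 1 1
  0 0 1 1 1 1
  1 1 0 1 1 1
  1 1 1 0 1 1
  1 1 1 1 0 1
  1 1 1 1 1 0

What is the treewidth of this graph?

4

A width-4 tree decomposition is:
Bags: B1 = {1, 3, 4, 5, 6}  B2 = {2, 3, 4, 5, 6}
Tree: B1–B2
Each bag holds 5 vertices, so the decomposition has width 4, which upper-bounds the treewidth. For the lower bound, the 5 vertices {1, 3, 4, 5, 6} are pairwise adjacent, and any tree decomposition puts a clique entirely inside one bag — forcing width ≥ 4. Hence tw(G) = 4 exactly.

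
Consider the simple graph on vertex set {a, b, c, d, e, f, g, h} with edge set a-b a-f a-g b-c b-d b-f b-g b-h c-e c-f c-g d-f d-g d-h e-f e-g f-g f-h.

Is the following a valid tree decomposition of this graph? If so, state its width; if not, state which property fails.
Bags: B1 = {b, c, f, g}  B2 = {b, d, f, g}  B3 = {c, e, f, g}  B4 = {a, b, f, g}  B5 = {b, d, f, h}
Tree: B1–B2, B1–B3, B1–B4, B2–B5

Vertex coverage: the bags together contain {a, b, c, d, e, f, g, h}, the full vertex set. Edge coverage: each edge of G has both endpoints in at least one bag. Running intersection: for every vertex, the bags containing it form a connected subtree. All three properties hold, so this is a valid tree decomposition of width max|bag| − 1 = 3, and hence tw(G) ≤ 3.

Yes; width 3.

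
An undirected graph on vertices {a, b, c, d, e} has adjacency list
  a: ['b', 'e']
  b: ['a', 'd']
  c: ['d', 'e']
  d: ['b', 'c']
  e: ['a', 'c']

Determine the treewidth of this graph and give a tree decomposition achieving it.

Treewidth 2.
One optimal decomposition is:
Bags: B1 = {a, c, e}  B2 = {a, b, c}  B3 = {b, c, d}
Tree: B1–B2, B2–B3

The largest bag has 3 vertices, giving width 2; this decomposition certifies tw(G) ≤ 2. The edges c–e–a–b–d–c form a cycle, so G is not a tree and its treewidth is at least 2. Hence tw(G) = 2 exactly.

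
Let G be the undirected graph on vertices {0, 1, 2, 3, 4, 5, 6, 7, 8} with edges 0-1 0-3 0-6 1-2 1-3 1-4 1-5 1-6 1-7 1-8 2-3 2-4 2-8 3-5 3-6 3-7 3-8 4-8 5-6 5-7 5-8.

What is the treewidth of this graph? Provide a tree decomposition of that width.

Every bag has size at most 4, so the width is 4 − 1 = 3 and tw(G) ≤ 3. On the other hand G contains the 4-clique {0, 1, 3, 6}. A clique must lie in a single bag of any decomposition, so no decomposition can have width below 3. The upper and lower bounds meet at 3, so that is the treewidth.

Treewidth 3.
One optimal decomposition is:
Bags: B1 = {1, 3, 5, 6}  B2 = {0, 1, 3, 6}  B3 = {1, 3, 5, 7}  B4 = {1, 3, 5, 8}  B5 = {1, 2, 3, 8}  B6 = {1, 2, 4, 8}
Tree: B1–B2, B1–B3, B3–B4, B4–B5, B5–B6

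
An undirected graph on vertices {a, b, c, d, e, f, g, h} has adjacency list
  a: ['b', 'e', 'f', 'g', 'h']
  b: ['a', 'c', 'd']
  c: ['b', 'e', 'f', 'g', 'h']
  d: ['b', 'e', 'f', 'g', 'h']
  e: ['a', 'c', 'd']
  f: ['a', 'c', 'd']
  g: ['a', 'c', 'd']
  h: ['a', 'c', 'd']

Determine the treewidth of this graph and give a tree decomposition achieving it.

Every bag has size at most 4, so the width is 4 − 1 = 3 and tw(G) ≤ 3. For the lower bound: the 4 vertex sets {a,g}, {d,h}, {c}, {e} are disjoint, each induces a connected subgraph, and every pair is joined by at least one edge of G. Contracting each set to a single vertex therefore yields K_{4} as a minor, and since treewidth is minor-monotone, tw(G) ≥ tw(K_{4}) = 3. The upper and lower bounds meet at 3, so that is the treewidth.

Treewidth 3.
Bags: B1 = {a, c, d, g}  B2 = {a, c, d, h}  B3 = {a, c, d, e}  B4 = {a, c, d, f}  B5 = {a, b, c, d}
Tree: B1–B2, B2–B3, B3–B4, B4–B5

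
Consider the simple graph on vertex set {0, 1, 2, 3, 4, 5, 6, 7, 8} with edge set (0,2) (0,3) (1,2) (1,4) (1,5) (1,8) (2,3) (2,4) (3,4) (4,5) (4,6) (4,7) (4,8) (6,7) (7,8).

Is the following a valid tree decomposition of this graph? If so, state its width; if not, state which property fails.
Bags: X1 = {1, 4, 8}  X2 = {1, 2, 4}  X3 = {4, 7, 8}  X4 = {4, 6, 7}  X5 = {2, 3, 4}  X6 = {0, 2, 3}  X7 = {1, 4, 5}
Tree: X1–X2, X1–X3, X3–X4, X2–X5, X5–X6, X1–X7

Yes; width 2.

Checking the three conditions: (i) the bags cover all of {0, 1, 2, 3, 4, 5, 6, 7, 8}; (ii) for each edge, some bag contains both endpoints; (iii) the bags containing any fixed vertex form a subtree. All hold, so the decomposition is valid with width 3 − 1 = 2.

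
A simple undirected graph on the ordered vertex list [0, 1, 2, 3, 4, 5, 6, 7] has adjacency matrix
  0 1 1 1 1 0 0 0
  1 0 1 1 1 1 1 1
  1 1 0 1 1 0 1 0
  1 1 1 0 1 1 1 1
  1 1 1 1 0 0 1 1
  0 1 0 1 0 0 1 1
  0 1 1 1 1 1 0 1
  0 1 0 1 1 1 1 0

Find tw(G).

A width-4 tree decomposition is:
Bags: B1 = {1, 2, 3, 4, 6}  B2 = {1, 3, 4, 6, 7}  B3 = {1, 3, 5, 6, 7}  B4 = {0, 1, 2, 3, 4}
Tree: B1–B2, B2–B3, B1–B4
Each bag holds 5 vertices, so the decomposition has width 4, which upper-bounds the treewidth. Conversely, {0, 1, 2, 3, 4} is a clique of size 5, and the vertices of any clique must share a bag in every tree decomposition; so some bag has ≥ 5 vertices and tw(G) ≥ 4. Therefore the treewidth is 4.

4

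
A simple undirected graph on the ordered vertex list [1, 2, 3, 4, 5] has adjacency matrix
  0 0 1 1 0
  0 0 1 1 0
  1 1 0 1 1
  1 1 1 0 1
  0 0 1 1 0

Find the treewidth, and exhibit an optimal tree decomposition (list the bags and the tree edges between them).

Treewidth 2.
Bags: B1 = {2, 3, 4}  B2 = {1, 3, 4}  B3 = {3, 4, 5}
Tree: B1–B2, B2–B3

Every bag has size at most 3, so the width is 3 − 1 = 2 and tw(G) ≤ 2. Conversely, {1, 3, 4} is a clique of size 3, and the vertices of any clique must share a bag in every tree decomposition; so some bag has ≥ 3 vertices and tw(G) ≥ 2. Combining the bounds, tw(G) = 2.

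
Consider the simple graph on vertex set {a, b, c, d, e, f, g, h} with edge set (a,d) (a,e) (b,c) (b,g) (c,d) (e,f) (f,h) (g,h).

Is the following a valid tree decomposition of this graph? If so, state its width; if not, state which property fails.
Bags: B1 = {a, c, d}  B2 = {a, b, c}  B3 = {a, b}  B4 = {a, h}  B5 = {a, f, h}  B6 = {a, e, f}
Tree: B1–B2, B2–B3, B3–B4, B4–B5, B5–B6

No — vertex g appears in no bag.

A tree decomposition must satisfy three properties: every vertex lies in some bag; for every edge, both endpoints lie together in some bag; and for every vertex, the bags containing it form a connected subtree. Here vertex g appears in no bag, so the decomposition is invalid.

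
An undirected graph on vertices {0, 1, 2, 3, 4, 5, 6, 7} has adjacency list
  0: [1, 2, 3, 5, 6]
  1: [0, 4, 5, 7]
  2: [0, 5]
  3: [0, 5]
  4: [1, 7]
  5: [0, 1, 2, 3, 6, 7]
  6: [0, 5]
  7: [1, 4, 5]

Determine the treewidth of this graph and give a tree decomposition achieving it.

The largest bag has 3 vertices, giving width 2; this decomposition certifies tw(G) ≤ 2. For the lower bound, the 3 vertices {1, 4, 7} are pairwise adjacent, and any tree decomposition puts a clique entirely inside one bag — forcing width ≥ 2. Therefore the treewidth is 2.

Treewidth 2.
One such decomposition:
Bags: B1 = {0, 2, 5}  B2 = {0, 5, 6}  B3 = {0, 1, 5}  B4 = {0, 3, 5}  B5 = {1, 5, 7}  B6 = {1, 4, 7}
Tree: B1–B2, B2–B3, B1–B4, B3–B5, B5–B6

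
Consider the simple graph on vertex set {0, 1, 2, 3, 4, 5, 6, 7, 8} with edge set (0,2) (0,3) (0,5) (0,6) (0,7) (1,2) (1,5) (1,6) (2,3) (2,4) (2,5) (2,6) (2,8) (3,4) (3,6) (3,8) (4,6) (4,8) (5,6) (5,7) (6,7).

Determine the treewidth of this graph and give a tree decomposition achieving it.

The largest bag has 4 vertices, giving width 3; this decomposition certifies tw(G) ≤ 3. On the other hand G contains the 4-clique {2, 3, 4, 8}. A clique must lie in a single bag of any decomposition, so no decomposition can have width below 3. Hence tw(G) = 3 exactly.

Treewidth 3.
One optimal decomposition is:
Bags: B1 = {0, 2, 3, 6}  B2 = {0, 2, 5, 6}  B3 = {1, 2, 5, 6}  B4 = {2, 3, 4, 6}  B5 = {0, 5, 6, 7}  B6 = {2, 3, 4, 8}
Tree: B1–B2, B2–B3, B1–B4, B2–B5, B4–B6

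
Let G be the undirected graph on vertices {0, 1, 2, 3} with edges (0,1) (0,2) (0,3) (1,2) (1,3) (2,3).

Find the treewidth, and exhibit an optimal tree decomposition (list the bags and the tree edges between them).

A single bag containing all 4 vertices is trivially a valid decomposition of width 3. Conversely, {0, 1, 2, 3} is a clique of size 4, and the vertices of any clique must share a bag in every tree decomposition; so some bag has ≥ 4 vertices and tw(G) ≥ 3. Hence tw(G) = 3 exactly.

Treewidth 3.
One such decomposition:
Bags: B1 = {0, 1, 2, 3}
Tree: (single bag)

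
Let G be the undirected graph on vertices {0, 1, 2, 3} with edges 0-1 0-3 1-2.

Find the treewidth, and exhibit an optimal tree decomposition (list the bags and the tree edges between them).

The largest bag has 2 vertices, giving width 1; this decomposition certifies tw(G) ≤ 1. Any graph with an edge has treewidth ≥ 1, and G has the edge 1–2. Hence tw(G) = 1 exactly.

Treewidth 1.
One such decomposition:
Bags: B1 = {1, 2}  B2 = {0, 1}  B3 = {0, 3}
Tree: B1–B2, B2–B3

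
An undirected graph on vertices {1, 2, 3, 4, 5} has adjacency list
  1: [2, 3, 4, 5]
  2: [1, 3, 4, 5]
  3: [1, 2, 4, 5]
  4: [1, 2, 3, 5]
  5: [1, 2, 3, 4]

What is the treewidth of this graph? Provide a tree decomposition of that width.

A single bag containing all 5 vertices is trivially a valid decomposition of width 4. On the other hand G contains the 5-clique {1, 2, 3, 4, 5}. A clique must lie in a single bag of any decomposition, so no decomposition can have width below 4. Therefore the treewidth is 4.

Treewidth 4.
One optimal decomposition is:
Bags: B1 = {1, 2, 3, 4, 5}
Tree: (single bag)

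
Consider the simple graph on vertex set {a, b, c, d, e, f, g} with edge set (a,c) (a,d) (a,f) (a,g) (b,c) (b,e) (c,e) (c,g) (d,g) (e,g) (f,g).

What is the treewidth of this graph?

2

A width-2 tree decomposition is:
Bags: B1 = {a, c, g}  B2 = {c, e, g}  B3 = {a, d, g}  B4 = {b, c, e}  B5 = {a, f, g}
Tree: B1–B2, B1–B3, B2–B4, B1–B5
Every bag has size at most 3, so the width is 3 − 1 = 2 and tw(G) ≤ 2. Conversely, {c, e, g} is a clique of size 3, and the vertices of any clique must share a bag in every tree decomposition; so some bag has ≥ 3 vertices and tw(G) ≥ 2. Therefore the treewidth is 2.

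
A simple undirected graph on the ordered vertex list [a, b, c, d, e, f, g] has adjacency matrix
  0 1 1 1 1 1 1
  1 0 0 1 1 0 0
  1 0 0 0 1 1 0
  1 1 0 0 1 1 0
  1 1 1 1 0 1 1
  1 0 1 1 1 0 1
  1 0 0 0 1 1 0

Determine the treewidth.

A width-3 tree decomposition is:
Bags: B1 = {a, d, e, f}  B2 = {a, c, e, f}  B3 = {a, e, f, g}  B4 = {a, b, d, e}
Tree: B1–B2, B2–B3, B1–B4
The largest bag has 4 vertices, giving width 3; this decomposition certifies tw(G) ≤ 3. Conversely, {a, d, e, f} is a clique of size 4, and the vertices of any clique must share a bag in every tree decomposition; so some bag has ≥ 4 vertices and tw(G) ≥ 3. Therefore the treewidth is 3.

3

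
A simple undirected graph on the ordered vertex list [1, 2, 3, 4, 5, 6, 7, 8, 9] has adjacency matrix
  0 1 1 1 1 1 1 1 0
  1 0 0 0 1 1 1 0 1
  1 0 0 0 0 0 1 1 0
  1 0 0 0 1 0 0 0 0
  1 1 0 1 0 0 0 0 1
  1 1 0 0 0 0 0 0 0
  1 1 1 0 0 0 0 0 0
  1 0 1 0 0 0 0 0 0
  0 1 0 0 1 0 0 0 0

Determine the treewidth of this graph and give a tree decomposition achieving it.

Every bag has size at most 3, so the width is 3 − 1 = 2 and tw(G) ≤ 2. On the other hand G contains the 3-clique {1, 3, 8}. A clique must lie in a single bag of any decomposition, so no decomposition can have width below 2. Hence tw(G) = 2 exactly.

Treewidth 2.
One such decomposition:
Bags: B1 = {1, 2, 7}  B2 = {1, 3, 7}  B3 = {1, 2, 5}  B4 = {1, 4, 5}  B5 = {2, 5, 9}  B6 = {1, 3, 8}  B7 = {1, 2, 6}
Tree: B1–B2, B1–B3, B3–B4, B3–B5, B2–B6, B1–B7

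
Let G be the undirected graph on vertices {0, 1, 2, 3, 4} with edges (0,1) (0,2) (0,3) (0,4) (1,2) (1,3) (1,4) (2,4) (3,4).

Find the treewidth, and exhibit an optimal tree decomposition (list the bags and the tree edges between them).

Every bag has size at most 4, so the width is 4 − 1 = 3 and tw(G) ≤ 3. On the other hand G contains the 4-clique {0, 1, 2, 4}. A clique must lie in a single bag of any decomposition, so no decomposition can have width below 3. Therefore the treewidth is 3.

Treewidth 3.
Bags: B1 = {0, 1, 2, 4}  B2 = {0, 1, 3, 4}
Tree: B1–B2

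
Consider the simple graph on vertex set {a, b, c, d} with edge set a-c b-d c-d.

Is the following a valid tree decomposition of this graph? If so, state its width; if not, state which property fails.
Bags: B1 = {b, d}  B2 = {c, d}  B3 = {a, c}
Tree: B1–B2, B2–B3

Yes; width 1.

Vertex coverage: the bags together contain {a, b, c, d}, the full vertex set. Edge coverage: each edge of G has both endpoints in at least one bag. Running intersection: for every vertex, the bags containing it form a connected subtree. All three properties hold, so this is a valid tree decomposition of width max|bag| − 1 = 1, and hence tw(G) ≤ 1.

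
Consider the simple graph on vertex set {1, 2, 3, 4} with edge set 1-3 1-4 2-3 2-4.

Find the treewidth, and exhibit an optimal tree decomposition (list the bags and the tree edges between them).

Treewidth 2.
One such decomposition:
Bags: B1 = {1, 2, 4}  B2 = {1, 2, 3}
Tree: B1–B2

Every bag has size at most 3, so the width is 3 − 1 = 2 and tw(G) ≤ 2. Since 1–4–2–3–1 is a cycle in G, G is not acyclic. Forests are exactly the graphs of treewidth ≤ 1, so tw(G) ≥ 2. Combining the bounds, tw(G) = 2.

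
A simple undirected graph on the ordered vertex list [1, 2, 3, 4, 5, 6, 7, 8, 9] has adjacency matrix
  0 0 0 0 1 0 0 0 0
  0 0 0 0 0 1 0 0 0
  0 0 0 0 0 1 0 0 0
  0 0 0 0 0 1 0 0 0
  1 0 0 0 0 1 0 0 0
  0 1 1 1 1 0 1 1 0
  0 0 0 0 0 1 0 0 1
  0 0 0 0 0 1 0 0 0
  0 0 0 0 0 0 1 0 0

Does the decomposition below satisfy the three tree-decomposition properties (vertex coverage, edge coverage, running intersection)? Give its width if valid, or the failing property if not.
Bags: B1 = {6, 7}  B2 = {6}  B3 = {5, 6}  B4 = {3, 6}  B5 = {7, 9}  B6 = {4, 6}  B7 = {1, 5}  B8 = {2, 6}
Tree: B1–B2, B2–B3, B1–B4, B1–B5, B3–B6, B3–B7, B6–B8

No — vertex 8 appears in no bag.

A tree decomposition must satisfy three properties: every vertex lies in some bag; for every edge, both endpoints lie together in some bag; and for every vertex, the bags containing it form a connected subtree. Here vertex 8 appears in no bag, so the decomposition is invalid.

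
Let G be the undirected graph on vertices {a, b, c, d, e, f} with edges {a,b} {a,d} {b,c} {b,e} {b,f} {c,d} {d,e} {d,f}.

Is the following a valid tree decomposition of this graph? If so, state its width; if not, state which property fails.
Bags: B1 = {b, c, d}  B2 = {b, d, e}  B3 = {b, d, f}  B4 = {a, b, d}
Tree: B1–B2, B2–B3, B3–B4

Yes; width 2.

Every vertex of G appears in some bag (union = {a, b, c, d, e, f}); every edge is covered by a bag; and for each vertex v the set of bags containing v is connected in the bag tree. The decomposition is therefore valid. The largest bag has 3 vertices, so the width is 2.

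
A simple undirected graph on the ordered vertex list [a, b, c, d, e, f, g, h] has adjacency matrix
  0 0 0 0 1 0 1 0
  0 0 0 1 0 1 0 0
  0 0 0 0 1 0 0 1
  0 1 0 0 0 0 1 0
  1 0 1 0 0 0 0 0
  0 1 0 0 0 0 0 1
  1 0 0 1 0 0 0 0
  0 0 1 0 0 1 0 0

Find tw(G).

2

A width-2 tree decomposition is:
Bags: B1 = {a, c, e}  B2 = {a, c, g}  B3 = {c, d, g}  B4 = {b, c, d}  B5 = {b, c, f}  B6 = {c, f, h}
Tree: B1–B2, B2–B3, B3–B4, B4–B5, B5–B6
The largest bag has 3 vertices, giving width 2; this decomposition certifies tw(G) ≤ 2. For the lower bound, G contains the cycle c–e–a–g–d–b–f–h–c, so G is not a forest; only forests have treewidth ≤ 1, hence tw(G) ≥ 2. Hence tw(G) = 2 exactly.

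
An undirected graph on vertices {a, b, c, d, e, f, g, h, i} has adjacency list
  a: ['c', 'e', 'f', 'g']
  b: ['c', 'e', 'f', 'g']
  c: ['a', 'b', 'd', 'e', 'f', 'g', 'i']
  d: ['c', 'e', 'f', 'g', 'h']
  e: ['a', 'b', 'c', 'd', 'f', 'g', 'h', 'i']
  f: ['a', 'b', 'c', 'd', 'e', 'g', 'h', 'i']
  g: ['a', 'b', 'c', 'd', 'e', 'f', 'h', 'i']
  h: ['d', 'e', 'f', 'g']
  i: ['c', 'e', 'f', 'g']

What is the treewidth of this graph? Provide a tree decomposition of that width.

Treewidth 4.
One such decomposition:
Bags: B1 = {b, c, e, f, g}  B2 = {c, d, e, f, g}  B3 = {d, e, f, g, h}  B4 = {a, c, e, f, g}  B5 = {c, e, f, g, i}
Tree: B1–B2, B2–B3, B1–B4, B2–B5

The largest bag has 5 vertices, giving width 4; this decomposition certifies tw(G) ≤ 4. Conversely, {d, e, f, g, h} is a clique of size 5, and the vertices of any clique must share a bag in every tree decomposition; so some bag has ≥ 5 vertices and tw(G) ≥ 4. Hence tw(G) = 4 exactly.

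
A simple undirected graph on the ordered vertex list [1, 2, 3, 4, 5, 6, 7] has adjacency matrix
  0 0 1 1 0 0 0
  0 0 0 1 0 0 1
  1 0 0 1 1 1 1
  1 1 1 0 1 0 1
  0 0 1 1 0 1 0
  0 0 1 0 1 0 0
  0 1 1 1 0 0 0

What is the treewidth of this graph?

A width-2 tree decomposition is:
Bags: B1 = {3, 4, 7}  B2 = {3, 4, 5}  B3 = {2, 4, 7}  B4 = {1, 3, 4}  B5 = {3, 5, 6}
Tree: B1–B2, B1–B3, B1–B4, B2–B5
Every bag has size at most 3, so the width is 3 − 1 = 2 and tw(G) ≤ 2. For the lower bound, the 3 vertices {2, 4, 7} are pairwise adjacent, and any tree decomposition puts a clique entirely inside one bag — forcing width ≥ 2. Therefore the treewidth is 2.

2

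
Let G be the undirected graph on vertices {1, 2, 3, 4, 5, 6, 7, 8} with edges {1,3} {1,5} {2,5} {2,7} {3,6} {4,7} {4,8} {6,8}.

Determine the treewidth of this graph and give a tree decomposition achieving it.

Treewidth 2.
Bags: B1 = {1, 3, 5}  B2 = {3, 5, 6}  B3 = {5, 6, 8}  B4 = {4, 5, 8}  B5 = {4, 5, 7}  B6 = {2, 5, 7}
Tree: B1–B2, B2–B3, B3–B4, B4–B5, B5–B6

The largest bag has 3 vertices, giving width 2; this decomposition certifies tw(G) ≤ 2. Since 5–1–3–6–8–4–7–2–5 is a cycle in G, G is not acyclic. Forests are exactly the graphs of treewidth ≤ 1, so tw(G) ≥ 2. Therefore the treewidth is 2.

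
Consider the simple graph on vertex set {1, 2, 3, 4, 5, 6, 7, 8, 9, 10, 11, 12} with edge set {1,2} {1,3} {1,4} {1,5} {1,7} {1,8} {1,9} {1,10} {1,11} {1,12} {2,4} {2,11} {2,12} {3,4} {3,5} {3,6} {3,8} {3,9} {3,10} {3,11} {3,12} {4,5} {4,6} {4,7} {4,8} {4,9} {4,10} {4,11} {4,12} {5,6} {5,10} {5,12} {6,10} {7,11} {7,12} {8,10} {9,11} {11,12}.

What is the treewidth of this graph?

A width-4 tree decomposition is:
Bags: B1 = {1, 3, 4, 5, 12}  B2 = {1, 3, 4, 5, 10}  B3 = {1, 3, 4, 11, 12}  B4 = {1, 3, 4, 8, 10}  B5 = {1, 2, 4, 11, 12}  B6 = {1, 3, 4, 9, 11}  B7 = {1, 4, 7, 11, 12}  B8 = {3, 4, 5, 6, 10}
Tree: B1–B2, B1–B3, B2–B4, B3–B5, B3–B6, B5–B7, B2–B8
Every bag has size at most 5, so the width is 5 − 1 = 4 and tw(G) ≤ 4. Conversely, {1, 2, 4, 11, 12} is a clique of size 5, and the vertices of any clique must share a bag in every tree decomposition; so some bag has ≥ 5 vertices and tw(G) ≥ 4. Hence tw(G) = 4 exactly.

4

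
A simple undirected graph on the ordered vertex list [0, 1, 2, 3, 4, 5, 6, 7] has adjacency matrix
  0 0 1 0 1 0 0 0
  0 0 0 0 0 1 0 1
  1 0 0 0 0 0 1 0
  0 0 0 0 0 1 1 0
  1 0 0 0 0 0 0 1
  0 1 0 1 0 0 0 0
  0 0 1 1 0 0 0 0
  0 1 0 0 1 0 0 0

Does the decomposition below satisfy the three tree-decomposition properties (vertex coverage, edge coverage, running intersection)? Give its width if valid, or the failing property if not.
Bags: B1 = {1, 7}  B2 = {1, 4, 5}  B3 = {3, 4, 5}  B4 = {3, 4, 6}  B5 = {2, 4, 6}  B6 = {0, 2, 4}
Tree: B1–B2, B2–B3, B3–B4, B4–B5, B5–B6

No — edge (4,7) lies in no bag.

A tree decomposition must satisfy three properties: every vertex lies in some bag; for every edge, both endpoints lie together in some bag; and for every vertex, the bags containing it form a connected subtree. Here edge (4,7) lies in no bag, so the decomposition is invalid.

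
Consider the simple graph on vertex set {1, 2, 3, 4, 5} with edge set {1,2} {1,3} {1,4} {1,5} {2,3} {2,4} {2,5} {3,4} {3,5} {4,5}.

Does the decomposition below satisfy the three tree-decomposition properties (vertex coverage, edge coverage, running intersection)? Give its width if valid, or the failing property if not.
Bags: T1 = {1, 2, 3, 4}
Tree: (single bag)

A tree decomposition must satisfy three properties: every vertex lies in some bag; for every edge, both endpoints lie together in some bag; and for every vertex, the bags containing it form a connected subtree. Here vertex 5 appears in no bag, so the decomposition is invalid.

No — vertex 5 appears in no bag.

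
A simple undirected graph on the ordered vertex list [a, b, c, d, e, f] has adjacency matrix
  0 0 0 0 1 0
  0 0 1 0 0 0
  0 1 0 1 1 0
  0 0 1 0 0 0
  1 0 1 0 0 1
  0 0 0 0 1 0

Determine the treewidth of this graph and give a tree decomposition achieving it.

Treewidth 1.
One optimal decomposition is:
Bags: B1 = {e, f}  B2 = {c, e}  B3 = {a, e}  B4 = {c, d}  B5 = {b, c}
Tree: B1–B2, B1–B3, B2–B4, B2–B5

The largest bag has 2 vertices, giving width 1; this decomposition certifies tw(G) ≤ 1. G has an edge, so its treewidth is at least 1. Combining the bounds, tw(G) = 1.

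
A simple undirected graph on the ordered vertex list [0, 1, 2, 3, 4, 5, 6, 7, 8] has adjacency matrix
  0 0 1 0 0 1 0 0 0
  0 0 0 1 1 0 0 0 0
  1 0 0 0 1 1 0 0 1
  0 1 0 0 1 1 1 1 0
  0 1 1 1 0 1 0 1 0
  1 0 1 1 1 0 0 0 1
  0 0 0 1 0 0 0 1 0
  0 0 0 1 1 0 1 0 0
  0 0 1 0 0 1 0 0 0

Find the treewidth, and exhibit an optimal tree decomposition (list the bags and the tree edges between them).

Treewidth 2.
One optimal decomposition is:
Bags: B1 = {2, 4, 5}  B2 = {3, 4, 5}  B3 = {2, 5, 8}  B4 = {0, 2, 5}  B5 = {1, 3, 4}  B6 = {3, 4, 7}  B7 = {3, 6, 7}
Tree: B1–B2, B1–B3, B3–B4, B2–B5, B2–B6, B6–B7

The largest bag has 3 vertices, giving width 2; this decomposition certifies tw(G) ≤ 2. For the lower bound, the 3 vertices {0, 2, 5} are pairwise adjacent, and any tree decomposition puts a clique entirely inside one bag — forcing width ≥ 2. Hence tw(G) = 2 exactly.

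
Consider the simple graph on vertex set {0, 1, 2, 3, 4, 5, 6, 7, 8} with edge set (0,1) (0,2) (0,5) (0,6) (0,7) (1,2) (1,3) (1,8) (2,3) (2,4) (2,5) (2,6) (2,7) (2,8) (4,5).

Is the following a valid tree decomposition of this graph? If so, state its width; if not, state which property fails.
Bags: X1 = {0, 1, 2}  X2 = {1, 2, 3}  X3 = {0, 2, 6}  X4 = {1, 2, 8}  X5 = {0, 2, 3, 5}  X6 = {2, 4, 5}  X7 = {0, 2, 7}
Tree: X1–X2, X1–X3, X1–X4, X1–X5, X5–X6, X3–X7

A tree decomposition must satisfy three properties: every vertex lies in some bag; for every edge, both endpoints lie together in some bag; and for every vertex, the bags containing it form a connected subtree. Here bags containing vertex 3 are not connected in the tree, so the decomposition is invalid.

No — bags containing vertex 3 are not connected in the tree.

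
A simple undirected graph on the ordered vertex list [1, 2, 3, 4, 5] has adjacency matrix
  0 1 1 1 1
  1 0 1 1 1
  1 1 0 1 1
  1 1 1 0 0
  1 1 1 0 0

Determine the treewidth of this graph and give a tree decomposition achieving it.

Each bag holds 4 vertices, so the decomposition has width 3, which upper-bounds the treewidth. Conversely, {1, 2, 3, 4} is a clique of size 4, and the vertices of any clique must share a bag in every tree decomposition; so some bag has ≥ 4 vertices and tw(G) ≥ 3. The upper and lower bounds meet at 3, so that is the treewidth.

Treewidth 3.
One such decomposition:
Bags: B1 = {1, 2, 3, 4}  B2 = {1, 2, 3, 5}
Tree: B1–B2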